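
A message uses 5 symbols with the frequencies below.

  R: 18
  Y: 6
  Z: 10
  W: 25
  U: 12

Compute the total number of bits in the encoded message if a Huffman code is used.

158

Build the Huffman tree bottom-up:
merge Y(6) and Z(10): 16
merge U(12) and 16: 28
merge R(18) and W(25): 43
merge 28 and 43: 71
The encoded length is the sum of every internal node's weight: 16 + 28 + 43 + 71 = 158 bits.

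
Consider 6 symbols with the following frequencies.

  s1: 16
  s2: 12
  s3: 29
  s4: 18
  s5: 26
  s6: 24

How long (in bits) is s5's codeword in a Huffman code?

Build the tree from the bottom:
combine s2(12), s1(16) → 28
combine s4(18), s6(24) → 42
combine s5(26), 28 → 54
combine s3(29), 42 → 71
combine 54, 71 → 125
s5's leaf is at depth 2, giving a 2-bit codeword.

2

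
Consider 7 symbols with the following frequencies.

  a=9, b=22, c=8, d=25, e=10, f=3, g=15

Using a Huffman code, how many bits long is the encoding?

240

Build the Huffman tree bottom-up:
f(3) + c(8) → 11
a(9) + e(10) → 19
11 + g(15) → 26
19 + b(22) → 41
d(25) + 26 → 51
41 + 51 → 92
Total encoded bits = sum of merged weights = 11 + 19 + 26 + 41 + 51 + 92 = 240.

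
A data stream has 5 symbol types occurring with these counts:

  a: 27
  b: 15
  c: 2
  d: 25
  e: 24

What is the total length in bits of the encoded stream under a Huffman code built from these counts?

203

Merge the two smallest weights repeatedly:
combine c(2), b(15) → 17
combine 17, e(24) → 41
combine d(25), a(27) → 52
combine 41, 52 → 93
Total encoded bits = sum of merged weights = 17 + 41 + 52 + 93 = 203.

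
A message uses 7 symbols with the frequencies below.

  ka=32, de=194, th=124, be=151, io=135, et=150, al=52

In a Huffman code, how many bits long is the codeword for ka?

4

Huffman merges, smallest pair first:
merge ka(32) and al(52): 84
merge 84 and th(124): 208
merge io(135) and et(150): 285
merge be(151) and de(194): 345
merge 208 and 285: 493
merge 345 and 493: 838
ka sits 4 levels below the root, so its codeword is 4 bits.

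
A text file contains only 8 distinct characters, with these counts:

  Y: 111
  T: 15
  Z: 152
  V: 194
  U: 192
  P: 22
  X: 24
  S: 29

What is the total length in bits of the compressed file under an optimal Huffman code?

Build the Huffman tree bottom-up:
merge T(15) and P(22): 37
merge X(24) and S(29): 53
merge 37 and 53: 90
merge 90 and Y(111): 201
merge Z(152) and U(192): 344
merge V(194) and 201: 395
merge 344 and 395: 739
Total encoded bits = sum of merged weights = 37 + 53 + 90 + 201 + 344 + 395 + 739 = 1859.

1859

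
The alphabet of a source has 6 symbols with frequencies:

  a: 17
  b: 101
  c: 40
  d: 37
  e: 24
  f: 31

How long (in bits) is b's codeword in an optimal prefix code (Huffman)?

Huffman merges, smallest pair first:
combine a(17), e(24) → 41
combine f(31), d(37) → 68
combine c(40), 41 → 81
combine 68, 81 → 149
combine b(101), 149 → 250
b sits one level below the root: a 1-bit codeword.

1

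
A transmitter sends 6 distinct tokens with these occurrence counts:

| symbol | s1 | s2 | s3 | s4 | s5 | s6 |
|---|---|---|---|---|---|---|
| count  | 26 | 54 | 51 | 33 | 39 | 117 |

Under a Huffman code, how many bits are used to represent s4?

Huffman merges, smallest pair first:
s1(26) + s4(33) → 59
s5(39) + s3(51) → 90
s2(54) + 59 → 113
90 + 113 → 203
s6(117) + 203 → 320
s4 sits 4 levels below the root, so its codeword is 4 bits.

4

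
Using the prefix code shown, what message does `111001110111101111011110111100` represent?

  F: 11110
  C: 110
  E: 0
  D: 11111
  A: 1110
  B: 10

Read left to right; each codeword is recognised as soon as it completes (prefix code):
  1110→A | 0→E | 1110→A | 11110→F | 11110→F | 11110→F | 11110→F | 0→E
Decoded message: AEAFFFFE

AEAFFFFE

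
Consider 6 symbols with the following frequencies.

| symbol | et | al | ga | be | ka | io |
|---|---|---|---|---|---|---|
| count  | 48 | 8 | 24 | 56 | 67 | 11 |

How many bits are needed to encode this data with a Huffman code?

Greedily combine the two least-frequent nodes:
merge al(8) and io(11): 19
merge 19 and ga(24): 43
merge 43 and et(48): 91
merge be(56) and ka(67): 123
merge 91 and 123: 214
The encoded length is the sum of every internal node's weight: 19 + 43 + 91 + 123 + 214 = 490 bits.

490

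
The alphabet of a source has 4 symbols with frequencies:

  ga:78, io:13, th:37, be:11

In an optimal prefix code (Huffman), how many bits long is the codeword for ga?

1

Repeatedly merge the two smallest:
be(11) + io(13) → 24
24 + th(37) → 61
61 + ga(78) → 139
ga is a child of the root — depth 1, so its codeword is a single bit.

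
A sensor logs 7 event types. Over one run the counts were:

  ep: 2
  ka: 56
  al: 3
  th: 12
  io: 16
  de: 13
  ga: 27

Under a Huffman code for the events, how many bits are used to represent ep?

5

Build the tree from the bottom:
ep(2) + al(3) → 5
5 + th(12) → 17
de(13) + io(16) → 29
17 + ga(27) → 44
29 + 44 → 73
ka(56) + 73 → 129
The subtree containing ep is merged 5 times, so code length = 5.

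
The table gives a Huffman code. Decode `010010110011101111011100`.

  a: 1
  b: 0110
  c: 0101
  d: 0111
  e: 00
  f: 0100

Read left to right; each codeword is recognised as soon as it completes (prefix code):
  0100→f | 1→a | 0110→b | 0111→d | 0111→d | 1→a | 0111→d | 00→e
Decoded message: fabddade

fabddade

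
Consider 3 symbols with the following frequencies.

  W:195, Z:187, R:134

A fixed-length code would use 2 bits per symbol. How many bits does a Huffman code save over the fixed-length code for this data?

Fixed-length: 2 bits × 516 symbols = 1032 bits.
Huffman merges:
merge R(134) and Z(187): 321
merge W(195) and 321: 516
Huffman total = 321 + 516 = 837 bits.
Saving = 1032 − 837 = 195 bits.

195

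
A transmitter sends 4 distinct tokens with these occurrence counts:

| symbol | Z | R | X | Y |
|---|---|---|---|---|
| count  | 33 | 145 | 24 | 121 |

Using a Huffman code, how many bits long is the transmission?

558

Build the Huffman tree bottom-up:
X(24) + Z(33) → 57
57 + Y(121) → 178
R(145) + 178 → 323
Total encoded bits = sum of merged weights = 57 + 178 + 323 = 558.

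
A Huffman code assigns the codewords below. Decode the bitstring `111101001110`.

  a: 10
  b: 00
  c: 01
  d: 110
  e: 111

Read left to right; each codeword is recognised as soon as it completes (prefix code):
  111→e | 10→a | 10→a | 01→c | 110→d
Decoded message: eaacd

eaacd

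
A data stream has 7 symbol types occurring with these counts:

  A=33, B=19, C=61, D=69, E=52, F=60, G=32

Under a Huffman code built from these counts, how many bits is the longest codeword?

4

Merge the two lowest-weight nodes at each step:
merge B(19) and G(32): 51
merge A(33) and 51: 84
merge E(52) and F(60): 112
merge C(61) and D(69): 130
merge 84 and 112: 196
merge 130 and 196: 326
Maximum depth reached is 4.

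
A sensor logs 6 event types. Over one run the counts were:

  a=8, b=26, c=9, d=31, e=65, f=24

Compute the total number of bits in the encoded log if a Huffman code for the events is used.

Greedily combine the two least-frequent nodes:
a(8) + c(9) → 17
17 + f(24) → 41
b(26) + d(31) → 57
41 + 57 → 98
e(65) + 98 → 163
The encoded length is the sum of every internal node's weight: 17 + 41 + 57 + 98 + 163 = 376 bits.

376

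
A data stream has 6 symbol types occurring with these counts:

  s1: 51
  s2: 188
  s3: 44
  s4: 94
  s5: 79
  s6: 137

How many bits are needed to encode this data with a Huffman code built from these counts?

1454

Greedily combine the two least-frequent nodes:
merge s3(44) and s1(51): 95
merge s5(79) and s4(94): 173
merge 95 and s6(137): 232
merge 173 and s2(188): 361
merge 232 and 361: 593
The encoded length is the sum of every internal node's weight: 95 + 173 + 232 + 361 + 593 = 1454 bits.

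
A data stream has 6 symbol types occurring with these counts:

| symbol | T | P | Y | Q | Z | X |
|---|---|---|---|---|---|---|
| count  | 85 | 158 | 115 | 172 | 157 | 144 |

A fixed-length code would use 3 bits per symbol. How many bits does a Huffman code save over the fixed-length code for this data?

330

Fixed-length: 3 bits × 831 symbols = 2493 bits.
Huffman merges:
T(85) + Y(115) → 200
X(144) + Z(157) → 301
P(158) + Q(172) → 330
200 + 301 → 501
330 + 501 → 831
Huffman total = 200 + 301 + 330 + 501 + 831 = 2163 bits.
Saving = 2493 − 2163 = 330 bits.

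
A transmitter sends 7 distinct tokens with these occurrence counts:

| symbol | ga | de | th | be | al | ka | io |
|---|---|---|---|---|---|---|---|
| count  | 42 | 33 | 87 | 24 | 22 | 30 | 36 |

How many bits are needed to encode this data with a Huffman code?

735

Merge the two smallest weights repeatedly:
combine al(22), be(24) → 46
combine ka(30), de(33) → 63
combine io(36), ga(42) → 78
combine 46, 63 → 109
combine 78, th(87) → 165
combine 109, 165 → 274
Each symbol's bit-cost is frequency × depth; summing gives 735 bits (equivalently 46 + 63 + 78 + 109 + 165 + 274).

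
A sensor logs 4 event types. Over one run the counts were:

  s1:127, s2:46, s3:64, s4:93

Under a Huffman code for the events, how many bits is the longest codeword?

Merge the two lowest-weight nodes at each step:
combine s2(46), s3(64) → 110
combine s4(93), 110 → 203
combine s1(127), 203 → 330
The first pair merged (s2, s3) ends up deepest, at depth 3.

3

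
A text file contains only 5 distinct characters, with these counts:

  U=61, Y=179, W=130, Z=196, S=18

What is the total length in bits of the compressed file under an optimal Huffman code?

Merge the two smallest weights repeatedly:
combine S(18), U(61) → 79
combine 79, W(130) → 209
combine Y(179), Z(196) → 375
combine 209, 375 → 584
Each symbol's bit-cost is frequency × depth; summing gives 1247 bits (equivalently 79 + 209 + 375 + 584).

1247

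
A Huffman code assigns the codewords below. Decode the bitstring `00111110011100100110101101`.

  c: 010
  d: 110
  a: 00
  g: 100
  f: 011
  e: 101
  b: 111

Read left to right; each codeword is recognised as soon as it completes (prefix code):
  00→a | 111→b | 110→d | 011→f | 100→g | 100→g | 110→d | 101→e | 101→e
Decoded message: abdfggdee

abdfggdee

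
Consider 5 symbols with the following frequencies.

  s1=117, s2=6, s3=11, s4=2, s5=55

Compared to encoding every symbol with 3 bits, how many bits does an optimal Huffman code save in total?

Fixed-length: 3 bits × 191 symbols = 573 bits.
Huffman merges:
merge s4(2) and s2(6): 8
merge 8 and s3(11): 19
merge 19 and s5(55): 74
merge 74 and s1(117): 191
Huffman total = 8 + 19 + 74 + 191 = 292 bits.
Saving = 573 − 292 = 281 bits.

281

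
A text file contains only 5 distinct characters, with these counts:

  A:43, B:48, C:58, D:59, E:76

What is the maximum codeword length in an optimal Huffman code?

3

Merge the two lowest-weight nodes at each step:
merge A(43) and B(48): 91
merge C(58) and D(59): 117
merge E(76) and 91: 167
merge 117 and 167: 284
Maximum depth reached is 3.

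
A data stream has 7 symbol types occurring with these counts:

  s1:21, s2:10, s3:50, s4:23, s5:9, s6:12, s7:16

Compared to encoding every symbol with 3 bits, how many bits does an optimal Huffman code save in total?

54

Fixed-length: 3 bits × 141 symbols = 423 bits.
Huffman merges:
s5(9) + s2(10) → 19
s6(12) + s7(16) → 28
19 + s1(21) → 40
s4(23) + 28 → 51
40 + s3(50) → 90
51 + 90 → 141
Huffman total = 19 + 28 + 40 + 51 + 90 + 141 = 369 bits.
Saving = 423 − 369 = 54 bits.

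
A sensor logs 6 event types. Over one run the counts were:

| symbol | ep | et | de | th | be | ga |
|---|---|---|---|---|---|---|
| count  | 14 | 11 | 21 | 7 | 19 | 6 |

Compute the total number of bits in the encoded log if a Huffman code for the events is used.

193

Merge the two smallest weights repeatedly:
combine ga(6), th(7) → 13
combine et(11), 13 → 24
combine ep(14), be(19) → 33
combine de(21), 24 → 45
combine 33, 45 → 78
The encoded length is the sum of every internal node's weight: 13 + 24 + 33 + 45 + 78 = 193 bits.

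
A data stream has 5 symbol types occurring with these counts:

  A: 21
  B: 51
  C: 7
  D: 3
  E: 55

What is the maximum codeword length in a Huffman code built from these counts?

Merge the two lowest-weight nodes at each step:
D(3) + C(7) → 10
10 + A(21) → 31
31 + B(51) → 82
E(55) + 82 → 137
The first pair merged (D, C) ends up deepest, at depth 4.

4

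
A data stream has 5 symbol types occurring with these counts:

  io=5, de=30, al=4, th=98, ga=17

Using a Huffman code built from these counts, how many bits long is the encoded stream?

245

Build the Huffman tree bottom-up:
al(4) + io(5) → 9
9 + ga(17) → 26
26 + de(30) → 56
56 + th(98) → 154
Each symbol's bit-cost is frequency × depth; summing gives 245 bits (equivalently 9 + 26 + 56 + 154).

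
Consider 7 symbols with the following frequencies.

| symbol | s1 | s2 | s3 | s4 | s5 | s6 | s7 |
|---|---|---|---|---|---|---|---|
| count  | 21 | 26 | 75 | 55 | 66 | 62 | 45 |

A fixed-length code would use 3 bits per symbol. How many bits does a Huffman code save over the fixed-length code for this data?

Fixed-length: 3 bits × 350 symbols = 1050 bits.
Huffman merges:
merge s1(21) and s2(26): 47
merge s7(45) and 47: 92
merge s4(55) and s6(62): 117
merge s5(66) and s3(75): 141
merge 92 and 117: 209
merge 141 and 209: 350
Huffman total = 47 + 92 + 117 + 141 + 209 + 350 = 956 bits.
Saving = 1050 − 956 = 94 bits.

94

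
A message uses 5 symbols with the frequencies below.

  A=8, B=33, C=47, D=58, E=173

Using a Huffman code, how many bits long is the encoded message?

Build the Huffman tree bottom-up:
A(8) + B(33) → 41
41 + C(47) → 88
D(58) + 88 → 146
146 + E(173) → 319
Each symbol's bit-cost is frequency × depth; summing gives 594 bits (equivalently 41 + 88 + 146 + 319).

594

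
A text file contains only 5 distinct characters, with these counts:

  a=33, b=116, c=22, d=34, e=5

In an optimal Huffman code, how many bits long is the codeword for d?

Huffman merges, smallest pair first:
e(5) + c(22) → 27
27 + a(33) → 60
d(34) + 60 → 94
94 + b(116) → 210
The subtree containing d is merged 2 times, so code length = 2.

2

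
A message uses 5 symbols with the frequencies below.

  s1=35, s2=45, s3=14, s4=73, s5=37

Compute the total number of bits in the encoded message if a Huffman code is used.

457

Merge the two smallest weights repeatedly:
s3(14) + s1(35) → 49
s5(37) + s2(45) → 82
49 + s4(73) → 122
82 + 122 → 204
Each symbol's bit-cost is frequency × depth; summing gives 457 bits (equivalently 49 + 82 + 122 + 204).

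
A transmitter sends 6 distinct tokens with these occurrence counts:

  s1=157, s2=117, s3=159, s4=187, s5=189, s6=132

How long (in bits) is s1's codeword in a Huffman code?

Build the tree from the bottom:
combine s2(117), s6(132) → 249
combine s1(157), s3(159) → 316
combine s4(187), s5(189) → 376
combine 249, 316 → 565
combine 376, 565 → 941
s1's leaf is at depth 3, giving a 3-bit codeword.

3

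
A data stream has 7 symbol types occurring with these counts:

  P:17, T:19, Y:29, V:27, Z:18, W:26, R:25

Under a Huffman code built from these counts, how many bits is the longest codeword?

3

Merge the two lowest-weight nodes at each step:
combine P(17), Z(18) → 35
combine T(19), R(25) → 44
combine W(26), V(27) → 53
combine Y(29), 35 → 64
combine 44, 53 → 97
combine 64, 97 → 161
The rarest symbols sit at the bottom; the longest codeword is 3 bits.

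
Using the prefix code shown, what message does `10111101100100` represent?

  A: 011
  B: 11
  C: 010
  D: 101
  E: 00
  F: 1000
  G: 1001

Read left to right; each codeword is recognised as soon as it completes (prefix code):
  101→D | 11→B | 101→D | 1001→G | 00→E
Decoded message: DBDGE

DBDGE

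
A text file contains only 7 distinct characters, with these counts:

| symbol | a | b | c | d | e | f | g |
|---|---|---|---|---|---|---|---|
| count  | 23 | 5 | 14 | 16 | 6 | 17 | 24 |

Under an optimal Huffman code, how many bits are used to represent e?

Build the tree from the bottom:
merge b(5) and e(6): 11
merge 11 and c(14): 25
merge d(16) and f(17): 33
merge a(23) and g(24): 47
merge 25 and 33: 58
merge 47 and 58: 105
e sits 4 levels below the root, so its codeword is 4 bits.

4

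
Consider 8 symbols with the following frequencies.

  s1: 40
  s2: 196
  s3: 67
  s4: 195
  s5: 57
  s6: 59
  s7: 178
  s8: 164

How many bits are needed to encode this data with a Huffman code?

2700

Greedily combine the two least-frequent nodes:
s1(40) + s5(57) → 97
s6(59) + s3(67) → 126
97 + 126 → 223
s8(164) + s7(178) → 342
s4(195) + s2(196) → 391
223 + 342 → 565
391 + 565 → 956
Each symbol's bit-cost is frequency × depth; summing gives 2700 bits (equivalently 97 + 126 + 223 + 342 + 391 + 565 + 956).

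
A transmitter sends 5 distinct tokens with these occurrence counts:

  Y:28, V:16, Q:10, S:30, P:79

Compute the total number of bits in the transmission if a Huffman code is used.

327

Build the Huffman tree bottom-up:
merge Q(10) and V(16): 26
merge 26 and Y(28): 54
merge S(30) and 54: 84
merge P(79) and 84: 163
The encoded length is the sum of every internal node's weight: 26 + 54 + 84 + 163 = 327 bits.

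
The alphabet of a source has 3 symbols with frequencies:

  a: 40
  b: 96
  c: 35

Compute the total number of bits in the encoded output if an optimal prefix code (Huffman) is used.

246

Greedily combine the two least-frequent nodes:
c(35) + a(40) → 75
75 + b(96) → 171
Each symbol's bit-cost is frequency × depth; summing gives 246 bits (equivalently 75 + 171).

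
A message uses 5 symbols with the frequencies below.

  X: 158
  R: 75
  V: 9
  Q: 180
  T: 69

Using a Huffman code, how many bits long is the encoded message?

1033

Merge the two smallest weights repeatedly:
merge V(9) and T(69): 78
merge R(75) and 78: 153
merge 153 and X(158): 311
merge Q(180) and 311: 491
Total encoded bits = sum of merged weights = 78 + 153 + 311 + 491 = 1033.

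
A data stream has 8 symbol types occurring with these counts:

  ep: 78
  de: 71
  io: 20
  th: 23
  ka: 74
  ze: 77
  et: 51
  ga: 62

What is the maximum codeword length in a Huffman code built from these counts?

Merge the two lowest-weight nodes at each step:
merge io(20) and th(23): 43
merge 43 and et(51): 94
merge ga(62) and de(71): 133
merge ka(74) and ze(77): 151
merge ep(78) and 94: 172
merge 133 and 151: 284
merge 172 and 284: 456
Maximum depth reached is 4.

4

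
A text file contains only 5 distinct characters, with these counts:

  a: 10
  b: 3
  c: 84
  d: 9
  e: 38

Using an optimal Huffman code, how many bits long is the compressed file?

238

Merge the two smallest weights repeatedly:
merge b(3) and d(9): 12
merge a(10) and 12: 22
merge 22 and e(38): 60
merge 60 and c(84): 144
The encoded length is the sum of every internal node's weight: 12 + 22 + 60 + 144 = 238 bits.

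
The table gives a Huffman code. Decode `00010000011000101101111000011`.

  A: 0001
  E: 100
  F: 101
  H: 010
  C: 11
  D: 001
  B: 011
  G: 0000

Read left to right; each codeword is recognised as soon as it completes (prefix code):
  0001→A | 0000→G | 011→B | 0001→A | 011→B | 011→B | 11→C | 0000→G | 11→C
Decoded message: AGBABBCGC

AGBABBCGC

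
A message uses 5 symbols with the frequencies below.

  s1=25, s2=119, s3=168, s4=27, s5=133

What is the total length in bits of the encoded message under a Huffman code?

996

Greedily combine the two least-frequent nodes:
merge s1(25) and s4(27): 52
merge 52 and s2(119): 171
merge s5(133) and s3(168): 301
merge 171 and 301: 472
The encoded length is the sum of every internal node's weight: 52 + 171 + 301 + 472 = 996 bits.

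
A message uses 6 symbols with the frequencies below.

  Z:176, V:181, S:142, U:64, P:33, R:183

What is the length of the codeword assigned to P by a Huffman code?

4

Huffman merges, smallest pair first:
combine P(33), U(64) → 97
combine 97, S(142) → 239
combine Z(176), V(181) → 357
combine R(183), 239 → 422
combine 357, 422 → 779
P's leaf is at depth 4, giving a 4-bit codeword.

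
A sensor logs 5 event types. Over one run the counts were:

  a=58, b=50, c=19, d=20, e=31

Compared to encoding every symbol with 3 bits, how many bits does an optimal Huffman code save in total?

Fixed-length: 3 bits × 178 symbols = 534 bits.
Huffman merges:
c(19) + d(20) → 39
e(31) + 39 → 70
b(50) + a(58) → 108
70 + 108 → 178
Huffman total = 39 + 70 + 108 + 178 = 395 bits.
Saving = 534 − 395 = 139 bits.

139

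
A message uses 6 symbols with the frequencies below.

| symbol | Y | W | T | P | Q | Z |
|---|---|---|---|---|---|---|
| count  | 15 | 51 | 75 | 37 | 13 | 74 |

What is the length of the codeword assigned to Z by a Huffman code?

2

Repeatedly merge the two smallest:
merge Q(13) and Y(15): 28
merge 28 and P(37): 65
merge W(51) and 65: 116
merge Z(74) and T(75): 149
merge 116 and 149: 265
Z sits 2 levels below the root, so its codeword is 2 bits.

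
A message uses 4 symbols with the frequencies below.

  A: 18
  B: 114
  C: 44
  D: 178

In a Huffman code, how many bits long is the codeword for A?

Huffman merges, smallest pair first:
merge A(18) and C(44): 62
merge 62 and B(114): 176
merge 176 and D(178): 354
A's leaf is at depth 3, giving a 3-bit codeword.

3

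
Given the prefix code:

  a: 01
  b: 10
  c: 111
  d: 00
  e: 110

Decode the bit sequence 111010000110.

cadde

Read left to right; each codeword is recognised as soon as it completes (prefix code):
  111→c | 01→a | 00→d | 00→d | 110→e
Decoded message: cadde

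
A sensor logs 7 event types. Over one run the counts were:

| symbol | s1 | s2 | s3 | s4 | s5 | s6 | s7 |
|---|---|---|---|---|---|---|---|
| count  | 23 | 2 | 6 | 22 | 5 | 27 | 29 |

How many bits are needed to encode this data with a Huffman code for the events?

Greedily combine the two least-frequent nodes:
s2(2) + s5(5) → 7
s3(6) + 7 → 13
13 + s4(22) → 35
s1(23) + s6(27) → 50
s7(29) + 35 → 64
50 + 64 → 114
The encoded length is the sum of every internal node's weight: 7 + 13 + 35 + 50 + 64 + 114 = 283 bits.

283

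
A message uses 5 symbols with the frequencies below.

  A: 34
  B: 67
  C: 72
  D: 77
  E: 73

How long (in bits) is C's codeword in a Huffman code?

2

Build the tree from the bottom:
combine A(34), B(67) → 101
combine C(72), E(73) → 145
combine D(77), 101 → 178
combine 145, 178 → 323
C's leaf is at depth 2, giving a 2-bit codeword.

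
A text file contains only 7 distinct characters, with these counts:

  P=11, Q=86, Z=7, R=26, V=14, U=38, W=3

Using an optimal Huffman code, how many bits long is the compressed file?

Greedily combine the two least-frequent nodes:
W(3) + Z(7) → 10
10 + P(11) → 21
V(14) + 21 → 35
R(26) + 35 → 61
U(38) + 61 → 99
Q(86) + 99 → 185
The encoded length is the sum of every internal node's weight: 10 + 21 + 35 + 61 + 99 + 185 = 411 bits.

411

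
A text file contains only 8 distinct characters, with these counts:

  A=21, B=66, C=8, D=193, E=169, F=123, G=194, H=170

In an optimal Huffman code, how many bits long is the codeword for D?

2

Build the tree from the bottom:
combine C(8), A(21) → 29
combine 29, B(66) → 95
combine 95, F(123) → 218
combine E(169), H(170) → 339
combine D(193), G(194) → 387
combine 218, 339 → 557
combine 387, 557 → 944
D sits 2 levels below the root, so its codeword is 2 bits.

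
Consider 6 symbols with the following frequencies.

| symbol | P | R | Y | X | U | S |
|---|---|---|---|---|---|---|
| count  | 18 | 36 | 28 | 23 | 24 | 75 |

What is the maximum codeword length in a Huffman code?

3

Merge the two lowest-weight nodes at each step:
merge P(18) and X(23): 41
merge U(24) and Y(28): 52
merge R(36) and 41: 77
merge 52 and S(75): 127
merge 77 and 127: 204
The first pair merged (P, X) ends up deepest, at depth 3.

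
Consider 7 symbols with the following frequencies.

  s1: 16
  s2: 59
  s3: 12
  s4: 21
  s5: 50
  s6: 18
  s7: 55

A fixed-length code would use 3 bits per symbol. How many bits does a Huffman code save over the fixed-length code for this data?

Fixed-length: 3 bits × 231 symbols = 693 bits.
Huffman merges:
s3(12) + s1(16) → 28
s6(18) + s4(21) → 39
28 + 39 → 67
s5(50) + s7(55) → 105
s2(59) + 67 → 126
105 + 126 → 231
Huffman total = 28 + 39 + 67 + 105 + 126 + 231 = 596 bits.
Saving = 693 − 596 = 97 bits.

97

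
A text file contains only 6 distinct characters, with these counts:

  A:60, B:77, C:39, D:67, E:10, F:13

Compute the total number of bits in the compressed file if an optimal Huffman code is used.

Greedily combine the two least-frequent nodes:
merge E(10) and F(13): 23
merge 23 and C(39): 62
merge A(60) and 62: 122
merge D(67) and B(77): 144
merge 122 and 144: 266
Each symbol's bit-cost is frequency × depth; summing gives 617 bits (equivalently 23 + 62 + 122 + 144 + 266).

617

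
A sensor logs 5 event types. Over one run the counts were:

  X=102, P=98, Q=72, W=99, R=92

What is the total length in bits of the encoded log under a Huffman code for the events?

Greedily combine the two least-frequent nodes:
combine Q(72), R(92) → 164
combine P(98), W(99) → 197
combine X(102), 164 → 266
combine 197, 266 → 463
Each symbol's bit-cost is frequency × depth; summing gives 1090 bits (equivalently 164 + 197 + 266 + 463).

1090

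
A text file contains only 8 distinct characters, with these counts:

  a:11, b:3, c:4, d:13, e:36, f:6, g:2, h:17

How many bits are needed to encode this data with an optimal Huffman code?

Build the Huffman tree bottom-up:
combine g(2), b(3) → 5
combine c(4), 5 → 9
combine f(6), 9 → 15
combine a(11), d(13) → 24
combine 15, h(17) → 32
combine 24, 32 → 56
combine e(36), 56 → 92
Each symbol's bit-cost is frequency × depth; summing gives 233 bits (equivalently 5 + 9 + 15 + 24 + 32 + 56 + 92).

233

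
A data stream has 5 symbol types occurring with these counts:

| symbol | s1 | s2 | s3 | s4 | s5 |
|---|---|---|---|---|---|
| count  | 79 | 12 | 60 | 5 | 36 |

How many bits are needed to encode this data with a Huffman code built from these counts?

Greedily combine the two least-frequent nodes:
combine s4(5), s2(12) → 17
combine 17, s5(36) → 53
combine 53, s3(60) → 113
combine s1(79), 113 → 192
The encoded length is the sum of every internal node's weight: 17 + 53 + 113 + 192 = 375 bits.

375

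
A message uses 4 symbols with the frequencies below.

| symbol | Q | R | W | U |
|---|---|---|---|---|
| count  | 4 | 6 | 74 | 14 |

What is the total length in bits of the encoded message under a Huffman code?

132

Merge the two smallest weights repeatedly:
Q(4) + R(6) → 10
10 + U(14) → 24
24 + W(74) → 98
Each symbol's bit-cost is frequency × depth; summing gives 132 bits (equivalently 10 + 24 + 98).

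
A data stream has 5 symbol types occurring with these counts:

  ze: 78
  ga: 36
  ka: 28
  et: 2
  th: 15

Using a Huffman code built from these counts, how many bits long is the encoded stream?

302

Build the Huffman tree bottom-up:
merge et(2) and th(15): 17
merge 17 and ka(28): 45
merge ga(36) and 45: 81
merge ze(78) and 81: 159
Total encoded bits = sum of merged weights = 17 + 45 + 81 + 159 = 302.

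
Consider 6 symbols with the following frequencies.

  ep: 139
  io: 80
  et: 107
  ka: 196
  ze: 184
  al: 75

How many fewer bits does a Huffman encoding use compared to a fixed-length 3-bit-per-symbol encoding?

380

Fixed-length: 3 bits × 781 symbols = 2343 bits.
Huffman merges:
combine al(75), io(80) → 155
combine et(107), ep(139) → 246
combine 155, ze(184) → 339
combine ka(196), 246 → 442
combine 339, 442 → 781
Huffman total = 155 + 246 + 339 + 442 + 781 = 1963 bits.
Saving = 2343 − 1963 = 380 bits.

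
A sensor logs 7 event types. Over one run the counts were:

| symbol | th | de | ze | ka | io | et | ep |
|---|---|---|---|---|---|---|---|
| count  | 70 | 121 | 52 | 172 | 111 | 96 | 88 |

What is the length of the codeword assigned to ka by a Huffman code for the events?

Huffman merges, smallest pair first:
merge ze(52) and th(70): 122
merge ep(88) and et(96): 184
merge io(111) and de(121): 232
merge 122 and ka(172): 294
merge 184 and 232: 416
merge 294 and 416: 710
ka sits 2 levels below the root, so its codeword is 2 bits.

2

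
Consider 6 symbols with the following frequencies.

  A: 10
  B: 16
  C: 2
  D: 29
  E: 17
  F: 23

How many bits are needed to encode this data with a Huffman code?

234

Greedily combine the two least-frequent nodes:
combine C(2), A(10) → 12
combine 12, B(16) → 28
combine E(17), F(23) → 40
combine 28, D(29) → 57
combine 40, 57 → 97
The encoded length is the sum of every internal node's weight: 12 + 28 + 40 + 57 + 97 = 234 bits.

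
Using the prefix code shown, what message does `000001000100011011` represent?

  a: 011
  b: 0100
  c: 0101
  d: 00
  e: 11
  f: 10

Read left to right; each codeword is recognised as soon as it completes (prefix code):
  00→d | 00→d | 0100→b | 0100→b | 011→a | 011→a
Decoded message: ddbbaa

ddbbaa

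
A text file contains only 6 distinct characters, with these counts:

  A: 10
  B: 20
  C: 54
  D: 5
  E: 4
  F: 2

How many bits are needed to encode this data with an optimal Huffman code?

Greedily combine the two least-frequent nodes:
F(2) + E(4) → 6
D(5) + 6 → 11
A(10) + 11 → 21
B(20) + 21 → 41
41 + C(54) → 95
Total encoded bits = sum of merged weights = 6 + 11 + 21 + 41 + 95 = 174.

174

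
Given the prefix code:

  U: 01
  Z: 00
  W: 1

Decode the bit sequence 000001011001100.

Read left to right; each codeword is recognised as soon as it completes (prefix code):
  00→Z | 00→Z | 01→U | 01→U | 1→W | 00→Z | 1→W | 1→W | 00→Z
Decoded message: ZZUUWZWWZ

ZZUUWZWWZ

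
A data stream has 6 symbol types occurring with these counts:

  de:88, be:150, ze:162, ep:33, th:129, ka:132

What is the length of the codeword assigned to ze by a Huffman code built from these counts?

Repeatedly merge the two smallest:
merge ep(33) and de(88): 121
merge 121 and th(129): 250
merge ka(132) and be(150): 282
merge ze(162) and 250: 412
merge 282 and 412: 694
ze sits 2 levels below the root, so its codeword is 2 bits.

2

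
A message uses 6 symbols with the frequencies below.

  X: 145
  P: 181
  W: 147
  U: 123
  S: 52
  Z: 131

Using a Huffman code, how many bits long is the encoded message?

Build the Huffman tree bottom-up:
S(52) + U(123) → 175
Z(131) + X(145) → 276
W(147) + 175 → 322
P(181) + 276 → 457
322 + 457 → 779
The encoded length is the sum of every internal node's weight: 175 + 276 + 322 + 457 + 779 = 2009 bits.

2009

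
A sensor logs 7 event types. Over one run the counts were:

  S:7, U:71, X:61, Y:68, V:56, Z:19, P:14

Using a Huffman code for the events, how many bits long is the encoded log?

Build the Huffman tree bottom-up:
S(7) + P(14) → 21
Z(19) + 21 → 40
40 + V(56) → 96
X(61) + Y(68) → 129
U(71) + 96 → 167
129 + 167 → 296
The encoded length is the sum of every internal node's weight: 21 + 40 + 96 + 129 + 167 + 296 = 749 bits.

749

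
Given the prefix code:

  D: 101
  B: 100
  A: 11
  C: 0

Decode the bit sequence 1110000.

ABCC

Read left to right; each codeword is recognised as soon as it completes (prefix code):
  11→A | 100→B | 0→C | 0→C
Decoded message: ABCC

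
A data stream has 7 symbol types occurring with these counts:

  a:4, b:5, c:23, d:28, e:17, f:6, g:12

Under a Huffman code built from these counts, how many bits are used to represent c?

Repeatedly merge the two smallest:
combine a(4), b(5) → 9
combine f(6), 9 → 15
combine g(12), 15 → 27
combine e(17), c(23) → 40
combine 27, d(28) → 55
combine 40, 55 → 95
The subtree containing c is merged 2 times, so code length = 2.

2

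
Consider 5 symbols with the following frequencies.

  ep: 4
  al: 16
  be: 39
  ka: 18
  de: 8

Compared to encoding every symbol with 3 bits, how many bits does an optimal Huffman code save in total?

84

Fixed-length: 3 bits × 85 symbols = 255 bits.
Huffman merges:
merge ep(4) and de(8): 12
merge 12 and al(16): 28
merge ka(18) and 28: 46
merge be(39) and 46: 85
Huffman total = 12 + 28 + 46 + 85 = 171 bits.
Saving = 255 − 171 = 84 bits.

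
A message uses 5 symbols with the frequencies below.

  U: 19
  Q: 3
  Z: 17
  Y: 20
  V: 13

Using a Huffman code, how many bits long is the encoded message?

160

Merge the two smallest weights repeatedly:
Q(3) + V(13) → 16
16 + Z(17) → 33
U(19) + Y(20) → 39
33 + 39 → 72
The encoded length is the sum of every internal node's weight: 16 + 33 + 39 + 72 = 160 bits.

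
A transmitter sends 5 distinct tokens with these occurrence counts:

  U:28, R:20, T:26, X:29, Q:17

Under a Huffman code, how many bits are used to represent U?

2

Huffman merges, smallest pair first:
merge Q(17) and R(20): 37
merge T(26) and U(28): 54
merge X(29) and 37: 66
merge 54 and 66: 120
The subtree containing U is merged 2 times, so code length = 2.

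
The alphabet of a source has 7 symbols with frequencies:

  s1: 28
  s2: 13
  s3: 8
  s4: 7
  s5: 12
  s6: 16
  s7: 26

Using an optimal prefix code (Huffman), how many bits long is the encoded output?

Build the Huffman tree bottom-up:
s4(7) + s3(8) → 15
s5(12) + s2(13) → 25
15 + s6(16) → 31
25 + s7(26) → 51
s1(28) + 31 → 59
51 + 59 → 110
Each symbol's bit-cost is frequency × depth; summing gives 291 bits (equivalently 15 + 25 + 31 + 51 + 59 + 110).

291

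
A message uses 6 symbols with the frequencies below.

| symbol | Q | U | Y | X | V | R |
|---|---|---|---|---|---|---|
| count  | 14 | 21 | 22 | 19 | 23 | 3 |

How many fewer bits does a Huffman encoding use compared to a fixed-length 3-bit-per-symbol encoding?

Fixed-length: 3 bits × 102 symbols = 306 bits.
Huffman merges:
combine R(3), Q(14) → 17
combine 17, X(19) → 36
combine U(21), Y(22) → 43
combine V(23), 36 → 59
combine 43, 59 → 102
Huffman total = 17 + 36 + 43 + 59 + 102 = 257 bits.
Saving = 306 − 257 = 49 bits.

49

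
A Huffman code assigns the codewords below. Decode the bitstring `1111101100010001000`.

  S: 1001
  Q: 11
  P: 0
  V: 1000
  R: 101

QQRVVV

Read left to right; each codeword is recognised as soon as it completes (prefix code):
  11→Q | 11→Q | 101→R | 1000→V | 1000→V | 1000→V
Decoded message: QQRVVV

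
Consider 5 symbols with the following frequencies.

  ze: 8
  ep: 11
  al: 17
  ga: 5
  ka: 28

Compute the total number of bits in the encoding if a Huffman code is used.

147

Merge the two smallest weights repeatedly:
ga(5) + ze(8) → 13
ep(11) + 13 → 24
al(17) + 24 → 41
ka(28) + 41 → 69
Total encoded bits = sum of merged weights = 13 + 24 + 41 + 69 = 147.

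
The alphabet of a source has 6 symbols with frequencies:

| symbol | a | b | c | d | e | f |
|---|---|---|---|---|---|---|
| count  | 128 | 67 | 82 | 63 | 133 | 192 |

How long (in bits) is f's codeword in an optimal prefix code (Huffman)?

2

Build the tree from the bottom:
d(63) + b(67) → 130
c(82) + a(128) → 210
130 + e(133) → 263
f(192) + 210 → 402
263 + 402 → 665
f's leaf is at depth 2, giving a 2-bit codeword.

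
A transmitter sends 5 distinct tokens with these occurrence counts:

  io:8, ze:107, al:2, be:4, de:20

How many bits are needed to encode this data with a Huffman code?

195

Build the Huffman tree bottom-up:
merge al(2) and be(4): 6
merge 6 and io(8): 14
merge 14 and de(20): 34
merge 34 and ze(107): 141
The encoded length is the sum of every internal node's weight: 6 + 14 + 34 + 141 = 195 bits.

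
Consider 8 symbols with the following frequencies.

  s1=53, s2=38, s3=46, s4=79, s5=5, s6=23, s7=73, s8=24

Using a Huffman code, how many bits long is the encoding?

Build the Huffman tree bottom-up:
merge s5(5) and s6(23): 28
merge s8(24) and 28: 52
merge s2(38) and s3(46): 84
merge 52 and s1(53): 105
merge s7(73) and s4(79): 152
merge 84 and 105: 189
merge 152 and 189: 341
The encoded length is the sum of every internal node's weight: 28 + 52 + 84 + 105 + 152 + 189 + 341 = 951 bits.

951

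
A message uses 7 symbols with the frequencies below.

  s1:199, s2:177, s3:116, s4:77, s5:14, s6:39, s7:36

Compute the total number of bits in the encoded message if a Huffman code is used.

1621

Merge the two smallest weights repeatedly:
merge s5(14) and s7(36): 50
merge s6(39) and 50: 89
merge s4(77) and 89: 166
merge s3(116) and 166: 282
merge s2(177) and s1(199): 376
merge 282 and 376: 658
Each symbol's bit-cost is frequency × depth; summing gives 1621 bits (equivalently 50 + 89 + 166 + 282 + 376 + 658).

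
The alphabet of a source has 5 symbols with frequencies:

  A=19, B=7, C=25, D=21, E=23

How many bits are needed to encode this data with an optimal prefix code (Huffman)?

Build the Huffman tree bottom-up:
combine B(7), A(19) → 26
combine D(21), E(23) → 44
combine C(25), 26 → 51
combine 44, 51 → 95
Each symbol's bit-cost is frequency × depth; summing gives 216 bits (equivalently 26 + 44 + 51 + 95).

216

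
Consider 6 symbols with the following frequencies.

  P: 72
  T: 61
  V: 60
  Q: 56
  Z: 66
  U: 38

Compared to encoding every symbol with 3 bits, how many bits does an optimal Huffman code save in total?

138

Fixed-length: 3 bits × 353 symbols = 1059 bits.
Huffman merges:
U(38) + Q(56) → 94
V(60) + T(61) → 121
Z(66) + P(72) → 138
94 + 121 → 215
138 + 215 → 353
Huffman total = 94 + 121 + 138 + 215 + 353 = 921 bits.
Saving = 1059 − 921 = 138 bits.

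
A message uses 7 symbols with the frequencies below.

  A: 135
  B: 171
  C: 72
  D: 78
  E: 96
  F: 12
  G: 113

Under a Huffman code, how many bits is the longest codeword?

Merge the two lowest-weight nodes at each step:
combine F(12), C(72) → 84
combine D(78), 84 → 162
combine E(96), G(113) → 209
combine A(135), 162 → 297
combine B(171), 209 → 380
combine 297, 380 → 677
The rarest symbols sit at the bottom; the longest codeword is 4 bits.

4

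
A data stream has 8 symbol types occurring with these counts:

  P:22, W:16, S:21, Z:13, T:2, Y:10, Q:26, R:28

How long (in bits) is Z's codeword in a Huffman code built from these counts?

Huffman merges, smallest pair first:
T(2) + Y(10) → 12
12 + Z(13) → 25
W(16) + S(21) → 37
P(22) + 25 → 47
Q(26) + R(28) → 54
37 + 47 → 84
54 + 84 → 138
The subtree containing Z is merged 4 times, so code length = 4.

4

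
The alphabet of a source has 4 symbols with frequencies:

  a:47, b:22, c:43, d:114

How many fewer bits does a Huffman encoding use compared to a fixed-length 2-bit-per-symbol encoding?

49

Fixed-length: 2 bits × 226 symbols = 452 bits.
Huffman merges:
b(22) + c(43) → 65
a(47) + 65 → 112
112 + d(114) → 226
Huffman total = 65 + 112 + 226 = 403 bits.
Saving = 452 − 403 = 49 bits.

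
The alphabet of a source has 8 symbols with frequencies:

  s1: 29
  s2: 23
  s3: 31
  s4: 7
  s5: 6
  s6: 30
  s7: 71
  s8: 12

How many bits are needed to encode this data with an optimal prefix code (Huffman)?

Greedily combine the two least-frequent nodes:
merge s5(6) and s4(7): 13
merge s8(12) and 13: 25
merge s2(23) and 25: 48
merge s1(29) and s6(30): 59
merge s3(31) and 48: 79
merge 59 and s7(71): 130
merge 79 and 130: 209
The encoded length is the sum of every internal node's weight: 13 + 25 + 48 + 59 + 79 + 130 + 209 = 563 bits.

563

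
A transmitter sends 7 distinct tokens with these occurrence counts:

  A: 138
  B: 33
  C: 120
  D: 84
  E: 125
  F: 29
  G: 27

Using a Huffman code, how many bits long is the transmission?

1430

Build the Huffman tree bottom-up:
G(27) + F(29) → 56
B(33) + 56 → 89
D(84) + 89 → 173
C(120) + E(125) → 245
A(138) + 173 → 311
245 + 311 → 556
Each symbol's bit-cost is frequency × depth; summing gives 1430 bits (equivalently 56 + 89 + 173 + 245 + 311 + 556).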